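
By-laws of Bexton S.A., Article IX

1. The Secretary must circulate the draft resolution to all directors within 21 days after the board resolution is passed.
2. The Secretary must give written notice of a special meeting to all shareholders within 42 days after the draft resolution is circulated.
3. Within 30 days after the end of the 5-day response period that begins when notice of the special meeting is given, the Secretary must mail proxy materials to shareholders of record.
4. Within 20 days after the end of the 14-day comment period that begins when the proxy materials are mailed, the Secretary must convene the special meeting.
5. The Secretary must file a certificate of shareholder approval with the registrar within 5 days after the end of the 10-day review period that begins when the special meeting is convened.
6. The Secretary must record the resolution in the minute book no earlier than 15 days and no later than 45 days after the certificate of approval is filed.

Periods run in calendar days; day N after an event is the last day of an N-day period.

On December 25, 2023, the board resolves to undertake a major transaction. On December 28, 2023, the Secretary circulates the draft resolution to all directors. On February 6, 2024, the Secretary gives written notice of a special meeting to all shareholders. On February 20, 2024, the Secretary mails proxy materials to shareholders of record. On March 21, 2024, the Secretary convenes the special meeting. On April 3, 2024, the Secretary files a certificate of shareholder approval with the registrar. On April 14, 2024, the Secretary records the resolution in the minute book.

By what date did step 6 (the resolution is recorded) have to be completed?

May 18, 2024

Step 6 runs from April 3, 2024, when the certificate of approval is filed. The window is 15–45 days after April 3, 2024; it closes on May 18, 2024.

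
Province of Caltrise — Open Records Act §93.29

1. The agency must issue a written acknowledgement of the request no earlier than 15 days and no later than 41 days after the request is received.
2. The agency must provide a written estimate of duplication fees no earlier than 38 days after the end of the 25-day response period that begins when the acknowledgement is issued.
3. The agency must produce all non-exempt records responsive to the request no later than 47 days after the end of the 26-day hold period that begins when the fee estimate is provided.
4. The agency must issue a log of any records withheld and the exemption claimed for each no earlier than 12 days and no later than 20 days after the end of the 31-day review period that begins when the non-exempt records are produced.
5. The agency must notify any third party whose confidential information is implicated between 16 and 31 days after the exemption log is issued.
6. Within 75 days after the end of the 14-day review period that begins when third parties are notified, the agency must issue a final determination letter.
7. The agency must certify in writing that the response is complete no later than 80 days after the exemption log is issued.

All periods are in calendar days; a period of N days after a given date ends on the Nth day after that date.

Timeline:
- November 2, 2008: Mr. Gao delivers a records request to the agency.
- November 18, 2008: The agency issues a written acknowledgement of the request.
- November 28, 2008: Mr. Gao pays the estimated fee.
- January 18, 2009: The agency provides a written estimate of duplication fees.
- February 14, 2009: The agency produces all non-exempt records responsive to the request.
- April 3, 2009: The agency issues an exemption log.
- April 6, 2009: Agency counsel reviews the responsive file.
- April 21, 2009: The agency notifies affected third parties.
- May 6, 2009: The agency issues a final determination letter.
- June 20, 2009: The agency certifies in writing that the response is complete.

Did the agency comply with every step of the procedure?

No

(1) the permitted window runs from November 2, 2008 + 15 = November 17, 2008 to November 2, 2008 + 41 = December 13, 2008; November 18, 2008 falls inside that range.
(2) permitted from December 13, 2008 + 38 days = January 20, 2009 onward; done January 18, 2009 — 2 days too early.
That is the first point of non-compliance.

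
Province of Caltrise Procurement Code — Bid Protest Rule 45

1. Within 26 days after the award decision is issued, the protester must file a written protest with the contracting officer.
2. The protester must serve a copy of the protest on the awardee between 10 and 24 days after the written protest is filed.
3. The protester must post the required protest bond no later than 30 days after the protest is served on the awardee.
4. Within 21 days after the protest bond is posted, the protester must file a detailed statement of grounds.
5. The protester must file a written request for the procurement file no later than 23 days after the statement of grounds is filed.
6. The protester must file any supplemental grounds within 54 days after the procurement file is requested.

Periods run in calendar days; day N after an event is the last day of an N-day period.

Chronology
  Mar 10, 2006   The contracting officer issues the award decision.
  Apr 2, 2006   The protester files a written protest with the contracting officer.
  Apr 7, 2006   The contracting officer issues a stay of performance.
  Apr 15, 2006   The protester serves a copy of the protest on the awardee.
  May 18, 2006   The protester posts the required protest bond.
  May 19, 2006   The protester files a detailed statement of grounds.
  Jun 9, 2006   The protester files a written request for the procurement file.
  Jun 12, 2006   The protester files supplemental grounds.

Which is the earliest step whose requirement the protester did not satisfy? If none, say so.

Step 1: 26 days after Mar 10, 2006 (when the award decision is issued) is Apr 5, 2006; done Apr 2, 2006 — timely.
Step 2: the window is 10–24 days after Apr 2, 2006 (when the written protest is filed), so Apr 12, 2006 through Apr 26, 2006; done Apr 15, 2006 — within the window.
Step 3: 30 days after Apr 15, 2006 (when the protest is served on the awardee) is May 15, 2006; done May 18, 2006 — 3 days late.
The analysis stops there.

Step 3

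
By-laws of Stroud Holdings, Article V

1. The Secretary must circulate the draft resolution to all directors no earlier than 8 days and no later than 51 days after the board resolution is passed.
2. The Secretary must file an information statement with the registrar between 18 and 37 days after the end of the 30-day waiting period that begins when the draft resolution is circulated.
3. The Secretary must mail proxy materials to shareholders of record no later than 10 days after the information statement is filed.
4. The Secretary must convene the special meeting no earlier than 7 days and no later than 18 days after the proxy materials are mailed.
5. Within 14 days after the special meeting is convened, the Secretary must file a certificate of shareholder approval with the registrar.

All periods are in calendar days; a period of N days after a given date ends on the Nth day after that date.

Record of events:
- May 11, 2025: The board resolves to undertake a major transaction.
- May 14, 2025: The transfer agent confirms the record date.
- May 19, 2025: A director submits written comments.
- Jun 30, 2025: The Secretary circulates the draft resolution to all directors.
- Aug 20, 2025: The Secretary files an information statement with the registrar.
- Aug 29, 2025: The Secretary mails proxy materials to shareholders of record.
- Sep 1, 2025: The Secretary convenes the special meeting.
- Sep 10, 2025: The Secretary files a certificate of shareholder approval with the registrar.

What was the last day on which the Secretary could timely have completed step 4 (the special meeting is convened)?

Step 4 runs from Aug 29, 2025, when the proxy materials are mailed. The window is 7–18 days after Aug 29, 2025; it closes on Sep 16, 2025.

Sep 16, 2025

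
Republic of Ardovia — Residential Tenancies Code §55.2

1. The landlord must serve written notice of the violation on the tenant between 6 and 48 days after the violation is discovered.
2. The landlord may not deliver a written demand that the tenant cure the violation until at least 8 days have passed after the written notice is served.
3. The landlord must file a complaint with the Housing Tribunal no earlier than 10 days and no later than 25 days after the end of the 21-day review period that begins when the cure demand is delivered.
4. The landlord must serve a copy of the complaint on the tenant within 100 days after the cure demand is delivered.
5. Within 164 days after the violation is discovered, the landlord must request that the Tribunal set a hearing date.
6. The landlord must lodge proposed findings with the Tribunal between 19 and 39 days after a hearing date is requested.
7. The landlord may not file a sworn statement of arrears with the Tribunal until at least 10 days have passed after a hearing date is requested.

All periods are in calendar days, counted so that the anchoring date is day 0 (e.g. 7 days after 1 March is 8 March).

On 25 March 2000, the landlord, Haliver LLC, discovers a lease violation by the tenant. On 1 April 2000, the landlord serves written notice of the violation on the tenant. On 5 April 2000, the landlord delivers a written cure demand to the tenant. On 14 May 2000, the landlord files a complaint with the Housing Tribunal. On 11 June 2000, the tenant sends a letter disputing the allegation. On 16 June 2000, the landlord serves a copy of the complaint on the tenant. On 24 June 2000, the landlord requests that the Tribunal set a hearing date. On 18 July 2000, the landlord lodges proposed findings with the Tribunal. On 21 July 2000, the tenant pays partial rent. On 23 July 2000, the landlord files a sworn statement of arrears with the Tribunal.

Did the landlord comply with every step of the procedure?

Step 1: the window is 6–48 days after 25 March 2000 (when the violation is discovered), so 31 March 2000 through 12 May 2000; done 1 April 2000, which is between those dates.
Step 2: the earliest permitted date is 8 days after 1 April 2000 (when the written notice is served), i.e. 9 April 2000; done 5 April 2000 — 4 days too early.

No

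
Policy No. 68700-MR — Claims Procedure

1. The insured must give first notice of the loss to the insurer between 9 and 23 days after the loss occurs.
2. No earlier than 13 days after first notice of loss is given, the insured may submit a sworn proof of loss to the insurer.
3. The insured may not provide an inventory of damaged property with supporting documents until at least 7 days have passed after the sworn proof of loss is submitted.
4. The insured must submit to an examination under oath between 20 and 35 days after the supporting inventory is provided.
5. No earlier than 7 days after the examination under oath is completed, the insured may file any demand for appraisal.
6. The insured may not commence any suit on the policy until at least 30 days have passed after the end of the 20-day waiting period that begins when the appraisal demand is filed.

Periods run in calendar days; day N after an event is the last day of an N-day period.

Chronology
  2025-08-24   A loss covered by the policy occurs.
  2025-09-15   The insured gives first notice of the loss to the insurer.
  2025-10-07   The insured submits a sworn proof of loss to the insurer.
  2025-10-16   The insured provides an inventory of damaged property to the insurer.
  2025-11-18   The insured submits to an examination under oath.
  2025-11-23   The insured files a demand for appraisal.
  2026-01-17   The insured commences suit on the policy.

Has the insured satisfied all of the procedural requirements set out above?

No

Step 1: the window is 9–23 days after 2025-08-24 (when the loss occurs), so 2025-09-02 through 2025-09-16; 2025-09-15 falls inside that range.
Step 2: the earliest permitted date is 13 days after 2025-09-15 (when first notice of loss is given), i.e. 2025-09-28; done 2025-10-07, after the minimum wait.
Step 3: the earliest permitted date is 7 days after 2025-10-07 (when the sworn proof of loss is submitted), i.e. 2025-10-14; 2025-10-16 is on or after that date.
Step 4: the window is 20–35 days after 2025-10-16 (when the supporting inventory is provided), so 2025-11-05 through 2025-11-20; done 2025-11-18, which is between those dates.
Step 5: the earliest permitted date is 7 days after 2025-11-18 (when the examination under oath is completed), i.e. 2025-11-25; 2025-11-23 is 2 days before the earliest permitted date.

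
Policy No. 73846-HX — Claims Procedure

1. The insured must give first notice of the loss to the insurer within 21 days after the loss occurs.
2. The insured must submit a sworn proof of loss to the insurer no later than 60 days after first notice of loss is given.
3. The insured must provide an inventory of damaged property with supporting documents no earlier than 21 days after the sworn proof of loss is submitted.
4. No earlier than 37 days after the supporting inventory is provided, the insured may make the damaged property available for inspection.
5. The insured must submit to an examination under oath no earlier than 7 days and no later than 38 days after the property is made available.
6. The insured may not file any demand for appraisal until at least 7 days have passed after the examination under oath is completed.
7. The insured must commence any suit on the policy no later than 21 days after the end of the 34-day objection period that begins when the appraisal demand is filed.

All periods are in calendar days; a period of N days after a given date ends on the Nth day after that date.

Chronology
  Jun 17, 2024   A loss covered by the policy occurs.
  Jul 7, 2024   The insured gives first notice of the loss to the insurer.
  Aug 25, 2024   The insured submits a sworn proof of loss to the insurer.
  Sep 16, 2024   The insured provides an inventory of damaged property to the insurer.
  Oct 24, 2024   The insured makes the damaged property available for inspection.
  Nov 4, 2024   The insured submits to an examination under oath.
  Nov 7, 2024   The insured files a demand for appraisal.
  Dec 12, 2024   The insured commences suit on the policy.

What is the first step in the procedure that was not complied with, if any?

Step 1: 21 days after Jun 17, 2024 (when the loss occurs) is Jul 8, 2024; done Jul 7, 2024 — timely.
Step 2: 60 days after Jul 7, 2024 (when first notice of loss is given) is Sep 5, 2024; completed Aug 25, 2024, before the deadline.
Step 3: the earliest permitted date is 21 days after Aug 25, 2024 (when the sworn proof of loss is submitted), i.e. Sep 15, 2024; done Sep 16, 2024 — permitted.
Step 4: the earliest permitted date is 37 days after Sep 16, 2024 (when the supporting inventory is provided), i.e. Oct 23, 2024; done Oct 24, 2024, after the minimum wait.
Step 5: the window is 7–38 days after Oct 24, 2024 (when the property is made available), so Oct 31, 2024 through Dec 1, 2024; done Nov 4, 2024 — within the window.
Step 6: the earliest permitted date is 7 days after Nov 4, 2024 (when the examination under oath is completed), i.e. Nov 11, 2024; Nov 7, 2024 is 4 days before the earliest permitted date.

Step 6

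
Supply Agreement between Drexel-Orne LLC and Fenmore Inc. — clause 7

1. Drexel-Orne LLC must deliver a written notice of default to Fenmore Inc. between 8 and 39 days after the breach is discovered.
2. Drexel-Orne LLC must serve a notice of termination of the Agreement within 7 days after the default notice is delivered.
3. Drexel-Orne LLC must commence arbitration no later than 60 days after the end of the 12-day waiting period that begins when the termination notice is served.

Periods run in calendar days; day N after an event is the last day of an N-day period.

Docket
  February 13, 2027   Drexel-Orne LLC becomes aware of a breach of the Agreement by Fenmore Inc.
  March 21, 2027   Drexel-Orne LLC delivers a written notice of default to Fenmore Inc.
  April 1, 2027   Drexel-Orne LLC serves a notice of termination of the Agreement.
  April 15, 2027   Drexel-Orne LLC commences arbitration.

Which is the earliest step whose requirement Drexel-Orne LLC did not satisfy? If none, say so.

Step 2

Step 1 — 8 and 39 days from February 13, 2027 (when the breach is discovered) are February 21, 2027 and March 24, 2027 respectively; March 21, 2027 falls inside that range.
Step 2 — counting 7 days from March 21, 2027 (when the default notice is delivered) gives a deadline of March 28, 2027; not done until April 1, 2027, 4 days after the deadline.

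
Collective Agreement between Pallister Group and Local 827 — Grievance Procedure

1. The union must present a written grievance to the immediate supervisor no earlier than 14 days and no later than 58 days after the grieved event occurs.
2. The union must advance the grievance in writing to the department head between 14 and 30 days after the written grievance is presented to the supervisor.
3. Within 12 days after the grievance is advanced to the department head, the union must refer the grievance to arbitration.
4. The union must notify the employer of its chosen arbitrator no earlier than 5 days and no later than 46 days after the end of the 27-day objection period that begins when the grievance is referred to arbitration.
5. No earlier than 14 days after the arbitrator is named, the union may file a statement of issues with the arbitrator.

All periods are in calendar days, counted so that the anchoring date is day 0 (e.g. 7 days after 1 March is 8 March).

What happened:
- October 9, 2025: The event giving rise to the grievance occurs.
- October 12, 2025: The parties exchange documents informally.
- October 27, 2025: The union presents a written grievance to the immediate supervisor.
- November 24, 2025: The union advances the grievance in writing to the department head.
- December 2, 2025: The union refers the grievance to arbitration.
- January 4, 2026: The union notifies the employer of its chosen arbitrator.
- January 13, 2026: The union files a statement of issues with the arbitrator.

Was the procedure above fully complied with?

No

Step 1 — 14 and 58 days from October 9, 2025 (when the grieved event occurs) are October 23, 2025 and December 6, 2025 respectively; October 27, 2025 falls inside that range.
Step 2 — 14 and 30 days from October 27, 2025 (when the written grievance is presented to the supervisor) are November 10, 2025 and November 26, 2025 respectively; November 24, 2025 falls inside that range.
Step 3 — counting 12 days from November 24, 2025 (when the grievance is advanced to the department head) gives a deadline of December 6, 2025; completed December 2, 2025, before the deadline.
Step 4 — 5 and 46 days from December 29, 2025 (end of the 27-day objection period, which began when the grievance is referred to arbitration on December 2, 2025) are January 3, 2026 and February 13, 2026 respectively; done January 4, 2026 — within the window.
Step 5 — must wait 14 days from January 4, 2026 (when the arbitrator is named), so not before January 18, 2026; January 13, 2026 is 5 days before the earliest permitted date.
No need to go further; step 5 was not satisfied.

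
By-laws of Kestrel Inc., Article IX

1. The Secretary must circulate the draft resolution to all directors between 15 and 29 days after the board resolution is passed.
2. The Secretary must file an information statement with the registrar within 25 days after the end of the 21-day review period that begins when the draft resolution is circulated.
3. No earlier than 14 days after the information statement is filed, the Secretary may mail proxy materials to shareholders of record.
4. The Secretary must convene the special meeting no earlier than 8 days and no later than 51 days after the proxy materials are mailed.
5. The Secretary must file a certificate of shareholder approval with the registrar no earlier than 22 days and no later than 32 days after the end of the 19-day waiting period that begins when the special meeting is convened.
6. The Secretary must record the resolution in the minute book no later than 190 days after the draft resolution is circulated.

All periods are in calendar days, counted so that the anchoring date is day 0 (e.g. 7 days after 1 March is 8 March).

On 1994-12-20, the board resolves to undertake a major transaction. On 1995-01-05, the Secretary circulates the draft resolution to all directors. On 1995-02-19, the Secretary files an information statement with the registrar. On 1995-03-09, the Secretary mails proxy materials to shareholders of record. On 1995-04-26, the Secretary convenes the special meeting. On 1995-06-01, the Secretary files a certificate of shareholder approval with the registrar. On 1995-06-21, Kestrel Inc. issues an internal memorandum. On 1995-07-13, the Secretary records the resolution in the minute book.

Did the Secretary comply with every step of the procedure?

No

Step 1 — 15 and 29 days from 1994-12-20 (when the board resolution is passed) are 1995-01-04 and 1995-01-18 respectively; done 1995-01-05, which is between those dates.
Step 2 — counting 25 days from 1995-01-26 (end of the 21-day review period, which began when the draft resolution is circulated on 1995-01-05) gives a deadline of 1995-02-20; completed 1995-02-19, before the deadline.
Step 3 — must wait 14 days from 1995-02-19 (when the information statement is filed), so not before 1995-03-05; done 1995-03-09, after the minimum wait.
Step 4 — 8 and 51 days from 1995-03-09 (when the proxy materials are mailed) are 1995-03-17 and 1995-04-29 respectively; done 1995-04-26 — within the window.
Step 5 — 22 and 32 days from 1995-05-15 (end of the 19-day waiting period, which began when the special meeting is convened on 1995-04-26) are 1995-06-06 and 1995-06-16 respectively; done 1995-06-01 — 5 days before the window opened.
No need to go further; step 5 was not satisfied.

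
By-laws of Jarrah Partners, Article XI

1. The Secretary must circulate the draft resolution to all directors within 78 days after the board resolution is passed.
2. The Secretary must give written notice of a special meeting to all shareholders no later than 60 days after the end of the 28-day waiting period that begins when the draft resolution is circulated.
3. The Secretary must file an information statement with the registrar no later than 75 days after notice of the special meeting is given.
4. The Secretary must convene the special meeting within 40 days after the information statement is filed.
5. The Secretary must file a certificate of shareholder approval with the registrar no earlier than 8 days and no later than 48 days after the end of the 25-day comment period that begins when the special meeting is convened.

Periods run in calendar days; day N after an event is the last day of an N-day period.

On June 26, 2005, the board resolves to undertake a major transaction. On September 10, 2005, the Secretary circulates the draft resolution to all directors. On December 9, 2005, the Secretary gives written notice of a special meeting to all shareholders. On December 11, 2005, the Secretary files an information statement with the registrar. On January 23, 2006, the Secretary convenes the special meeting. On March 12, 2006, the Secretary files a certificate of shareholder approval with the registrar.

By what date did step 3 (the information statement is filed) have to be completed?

Step 3 runs from December 9, 2005, when notice of the special meeting is given. 75 days after December 9, 2005 is February 22, 2006.

February 22, 2006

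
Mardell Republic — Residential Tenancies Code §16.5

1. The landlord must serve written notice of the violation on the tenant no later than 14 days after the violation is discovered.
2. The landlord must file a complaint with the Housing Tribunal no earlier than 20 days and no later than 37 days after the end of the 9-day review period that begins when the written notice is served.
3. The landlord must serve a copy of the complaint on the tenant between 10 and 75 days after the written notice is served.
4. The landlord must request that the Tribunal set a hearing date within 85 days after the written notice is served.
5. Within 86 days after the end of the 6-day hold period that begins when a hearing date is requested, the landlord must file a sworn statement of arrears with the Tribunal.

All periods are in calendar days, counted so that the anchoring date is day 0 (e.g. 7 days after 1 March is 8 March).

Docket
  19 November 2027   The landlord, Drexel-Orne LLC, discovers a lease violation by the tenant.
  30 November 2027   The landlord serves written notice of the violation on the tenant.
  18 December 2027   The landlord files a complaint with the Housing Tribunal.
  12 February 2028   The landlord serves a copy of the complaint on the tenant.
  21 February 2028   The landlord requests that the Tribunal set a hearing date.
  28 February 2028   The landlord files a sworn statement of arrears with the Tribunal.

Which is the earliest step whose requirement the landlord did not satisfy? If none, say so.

(1) due by 19 November 2027 + 14 days = 3 December 2027; 30 November 2027 is within that limit.
(2) the permitted window runs from 9 December 2027 + 20 = 29 December 2027 to 9 December 2027 + 37 = 15 January 2028; done 18 December 2027 — 11 days before the window opened.
That is the first point of non-compliance.

Step 2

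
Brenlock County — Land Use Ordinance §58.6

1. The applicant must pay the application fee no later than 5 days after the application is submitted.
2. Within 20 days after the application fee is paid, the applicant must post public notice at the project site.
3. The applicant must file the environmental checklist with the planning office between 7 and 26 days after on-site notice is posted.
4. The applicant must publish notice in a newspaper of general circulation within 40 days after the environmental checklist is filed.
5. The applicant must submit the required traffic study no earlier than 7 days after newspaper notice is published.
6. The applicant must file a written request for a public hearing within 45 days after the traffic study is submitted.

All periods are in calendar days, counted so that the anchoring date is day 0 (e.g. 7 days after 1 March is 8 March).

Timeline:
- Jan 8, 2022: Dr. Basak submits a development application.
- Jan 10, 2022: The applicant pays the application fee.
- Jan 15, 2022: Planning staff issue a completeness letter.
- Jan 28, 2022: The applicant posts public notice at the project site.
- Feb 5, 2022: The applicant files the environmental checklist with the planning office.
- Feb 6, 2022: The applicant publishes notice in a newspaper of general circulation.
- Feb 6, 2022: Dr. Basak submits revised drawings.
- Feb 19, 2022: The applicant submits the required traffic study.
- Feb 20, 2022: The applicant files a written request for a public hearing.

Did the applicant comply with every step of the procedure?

Step 1: 5 days after Jan 8, 2022 (when the application is submitted) is Jan 13, 2022; Jan 10, 2022 is within that limit.
Step 2: 20 days after Jan 10, 2022 (when the application fee is paid) is Jan 30, 2022; Jan 28, 2022 is within that limit.
Step 3: the window is 7–26 days after Jan 28, 2022 (when on-site notice is posted), so Feb 4, 2022 through Feb 23, 2022; Feb 5, 2022 falls inside that range.
Step 4: 40 days after Feb 5, 2022 (when the environmental checklist is filed) is Mar 17, 2022; Feb 6, 2022 is within that limit.
Step 5: the earliest permitted date is 7 days after Feb 6, 2022 (when newspaper notice is published), i.e. Feb 13, 2022; done Feb 19, 2022, after the minimum wait.
Step 6: 45 days after Feb 19, 2022 (when the traffic study is submitted) is Apr 5, 2022; Feb 20, 2022 is within that limit.

Yes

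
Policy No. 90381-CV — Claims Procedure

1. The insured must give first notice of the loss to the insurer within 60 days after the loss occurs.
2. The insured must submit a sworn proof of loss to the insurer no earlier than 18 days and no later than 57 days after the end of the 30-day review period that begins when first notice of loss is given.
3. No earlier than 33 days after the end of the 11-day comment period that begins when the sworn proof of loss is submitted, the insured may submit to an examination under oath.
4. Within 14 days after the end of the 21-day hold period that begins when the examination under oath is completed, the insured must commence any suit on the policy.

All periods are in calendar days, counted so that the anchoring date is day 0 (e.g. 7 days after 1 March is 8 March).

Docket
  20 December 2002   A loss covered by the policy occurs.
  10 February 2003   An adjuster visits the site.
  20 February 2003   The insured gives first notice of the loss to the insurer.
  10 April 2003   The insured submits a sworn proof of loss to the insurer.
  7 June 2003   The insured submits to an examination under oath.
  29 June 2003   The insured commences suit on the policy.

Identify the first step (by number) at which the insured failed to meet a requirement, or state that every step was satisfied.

Step 1

Step 1 — counting 60 days from 20 December 2002 (when the loss occurs) gives a deadline of 18 February 2003; 20 February 2003 misses that deadline by 2 days.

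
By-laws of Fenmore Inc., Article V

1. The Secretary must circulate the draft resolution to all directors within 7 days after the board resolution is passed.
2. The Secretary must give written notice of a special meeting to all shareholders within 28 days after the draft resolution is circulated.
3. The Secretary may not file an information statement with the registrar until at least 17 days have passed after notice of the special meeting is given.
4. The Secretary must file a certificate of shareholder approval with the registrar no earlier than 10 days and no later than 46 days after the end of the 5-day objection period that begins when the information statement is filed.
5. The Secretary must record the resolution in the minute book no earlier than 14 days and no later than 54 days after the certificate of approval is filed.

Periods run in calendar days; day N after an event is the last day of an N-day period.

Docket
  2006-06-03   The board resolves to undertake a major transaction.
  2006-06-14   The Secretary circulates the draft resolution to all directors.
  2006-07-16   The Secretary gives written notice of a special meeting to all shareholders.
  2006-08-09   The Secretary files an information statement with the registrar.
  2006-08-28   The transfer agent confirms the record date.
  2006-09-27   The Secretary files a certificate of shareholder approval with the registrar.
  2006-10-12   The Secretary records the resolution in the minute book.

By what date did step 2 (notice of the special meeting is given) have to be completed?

Step 2 runs from 2006-06-14, when the draft resolution is circulated. 28 days after 2006-06-14 is 2006-07-12.

2006-07-12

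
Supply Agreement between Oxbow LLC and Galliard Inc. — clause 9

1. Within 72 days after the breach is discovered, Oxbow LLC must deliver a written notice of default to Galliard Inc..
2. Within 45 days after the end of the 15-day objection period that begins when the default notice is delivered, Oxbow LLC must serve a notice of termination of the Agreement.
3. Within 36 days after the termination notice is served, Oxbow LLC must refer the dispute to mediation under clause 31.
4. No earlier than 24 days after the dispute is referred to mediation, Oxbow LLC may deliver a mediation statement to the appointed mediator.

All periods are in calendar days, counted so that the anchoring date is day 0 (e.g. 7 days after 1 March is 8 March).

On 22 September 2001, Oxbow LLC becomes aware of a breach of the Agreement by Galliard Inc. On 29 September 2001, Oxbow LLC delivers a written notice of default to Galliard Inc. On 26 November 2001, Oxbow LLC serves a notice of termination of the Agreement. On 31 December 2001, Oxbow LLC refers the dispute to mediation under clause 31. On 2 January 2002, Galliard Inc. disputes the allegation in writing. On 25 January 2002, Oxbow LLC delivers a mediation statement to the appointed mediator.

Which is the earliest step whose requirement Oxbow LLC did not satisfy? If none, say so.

None — every step was satisfied

(1) due by 22 September 2001 + 72 days = 3 December 2001; completed 29 September 2001, before the deadline.
(2) due by 14 October 2001 + 45 days = 28 November 2001; done 26 November 2001 — timely.
(3) due by 26 November 2001 + 36 days = 1 January 2002; 31 December 2001 is within that limit.
(4) permitted from 31 December 2001 + 24 days = 24 January 2002 onward; done 25 January 2002, after the minimum wait.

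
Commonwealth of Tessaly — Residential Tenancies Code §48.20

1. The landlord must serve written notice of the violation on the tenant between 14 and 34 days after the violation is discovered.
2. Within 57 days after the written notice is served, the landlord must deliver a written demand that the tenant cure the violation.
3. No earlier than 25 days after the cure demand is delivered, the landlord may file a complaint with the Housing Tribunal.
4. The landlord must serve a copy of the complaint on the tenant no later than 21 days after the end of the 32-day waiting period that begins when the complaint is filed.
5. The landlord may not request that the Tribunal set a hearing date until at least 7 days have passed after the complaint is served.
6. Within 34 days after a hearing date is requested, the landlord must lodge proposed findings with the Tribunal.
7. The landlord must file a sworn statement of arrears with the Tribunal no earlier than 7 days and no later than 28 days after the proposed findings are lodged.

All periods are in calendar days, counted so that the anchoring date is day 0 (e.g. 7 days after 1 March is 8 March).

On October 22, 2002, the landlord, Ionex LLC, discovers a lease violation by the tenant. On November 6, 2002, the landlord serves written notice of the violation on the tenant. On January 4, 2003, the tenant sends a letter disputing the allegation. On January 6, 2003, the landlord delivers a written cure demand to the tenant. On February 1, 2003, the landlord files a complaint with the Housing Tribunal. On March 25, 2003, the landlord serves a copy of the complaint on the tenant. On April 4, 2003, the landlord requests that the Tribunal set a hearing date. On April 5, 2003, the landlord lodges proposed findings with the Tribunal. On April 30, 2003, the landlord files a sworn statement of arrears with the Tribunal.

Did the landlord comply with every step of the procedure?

(1) the permitted window runs from October 22, 2002 + 14 = November 5, 2002 to October 22, 2002 + 34 = November 25, 2002; November 6, 2002 falls inside that range.
(2) due by November 6, 2002 + 57 days = January 2, 2003; done January 6, 2003 — 4 days late.

No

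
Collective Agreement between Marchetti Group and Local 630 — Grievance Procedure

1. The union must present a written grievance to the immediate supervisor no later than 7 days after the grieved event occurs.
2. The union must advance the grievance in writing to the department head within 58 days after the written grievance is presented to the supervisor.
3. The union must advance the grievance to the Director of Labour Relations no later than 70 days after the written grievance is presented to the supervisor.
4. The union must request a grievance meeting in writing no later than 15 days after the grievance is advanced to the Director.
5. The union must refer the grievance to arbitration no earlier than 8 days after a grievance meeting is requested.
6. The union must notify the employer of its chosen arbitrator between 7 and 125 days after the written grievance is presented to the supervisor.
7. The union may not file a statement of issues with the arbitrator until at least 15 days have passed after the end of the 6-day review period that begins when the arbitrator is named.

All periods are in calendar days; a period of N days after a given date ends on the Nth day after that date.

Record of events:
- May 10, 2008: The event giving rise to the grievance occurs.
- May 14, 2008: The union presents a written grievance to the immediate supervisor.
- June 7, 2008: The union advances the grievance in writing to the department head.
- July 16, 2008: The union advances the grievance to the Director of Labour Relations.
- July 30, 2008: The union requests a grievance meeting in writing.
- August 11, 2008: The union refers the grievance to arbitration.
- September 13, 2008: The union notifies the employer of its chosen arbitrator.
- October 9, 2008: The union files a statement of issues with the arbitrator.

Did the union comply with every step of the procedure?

Step 1: 7 days after May 10, 2008 (when the grieved event occurs) is May 17, 2008; May 14, 2008 is within that limit.
Step 2: 58 days after May 14, 2008 (when the written grievance is presented to the supervisor) is July 11, 2008; June 7, 2008 is within that limit.
Step 3: 70 days after May 14, 2008 (when the written grievance is presented to the supervisor) is July 23, 2008; completed July 16, 2008, before the deadline.
Step 4: 15 days after July 16, 2008 (when the grievance is advanced to the Director) is July 31, 2008; completed July 30, 2008, before the deadline.
Step 5: the earliest permitted date is 8 days after July 30, 2008 (when a grievance meeting is requested), i.e. August 7, 2008; done August 11, 2008 — permitted.
Step 6: the window is 7–125 days after May 14, 2008 (when the written grievance is presented to the supervisor), so May 21, 2008 through September 16, 2008; done September 13, 2008 — within the window.
Step 7: the earliest permitted date is 15 days after September 19, 2008 (end of the 6-day review period, which began when the arbitrator is named on September 13, 2008), i.e. October 4, 2008; October 9, 2008 is on or after that date.

Yes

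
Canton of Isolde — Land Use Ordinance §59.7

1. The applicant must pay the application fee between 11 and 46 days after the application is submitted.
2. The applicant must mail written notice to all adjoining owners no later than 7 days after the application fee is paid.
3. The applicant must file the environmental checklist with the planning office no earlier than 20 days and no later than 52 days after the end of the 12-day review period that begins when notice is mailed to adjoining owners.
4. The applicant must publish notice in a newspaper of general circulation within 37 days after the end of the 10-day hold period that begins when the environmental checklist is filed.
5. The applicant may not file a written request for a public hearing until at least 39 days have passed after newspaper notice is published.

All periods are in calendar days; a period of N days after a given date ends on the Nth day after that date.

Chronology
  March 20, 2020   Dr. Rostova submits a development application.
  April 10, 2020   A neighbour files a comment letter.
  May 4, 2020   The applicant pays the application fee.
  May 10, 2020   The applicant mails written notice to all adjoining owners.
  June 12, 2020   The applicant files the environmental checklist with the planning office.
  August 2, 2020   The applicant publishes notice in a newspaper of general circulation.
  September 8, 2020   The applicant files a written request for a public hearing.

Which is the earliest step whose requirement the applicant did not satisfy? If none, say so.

Step 4

Step 1 — 11 and 46 days from March 20, 2020 (when the application is submitted) are March 31, 2020 and May 5, 2020 respectively; May 4, 2020 falls inside that range.
Step 2 — counting 7 days from May 4, 2020 (when the application fee is paid) gives a deadline of May 11, 2020; done May 10, 2020 — timely.
Step 3 — 20 and 52 days from May 22, 2020 (end of the 12-day review period, which began when notice is mailed to adjoining owners on May 10, 2020) are June 11, 2020 and July 13, 2020 respectively; done June 12, 2020 — within the window.
Step 4 — counting 37 days from June 22, 2020 (end of the 10-day hold period, which began when the environmental checklist is filed on June 12, 2020) gives a deadline of July 29, 2020; done August 2, 2020 — 4 days late.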